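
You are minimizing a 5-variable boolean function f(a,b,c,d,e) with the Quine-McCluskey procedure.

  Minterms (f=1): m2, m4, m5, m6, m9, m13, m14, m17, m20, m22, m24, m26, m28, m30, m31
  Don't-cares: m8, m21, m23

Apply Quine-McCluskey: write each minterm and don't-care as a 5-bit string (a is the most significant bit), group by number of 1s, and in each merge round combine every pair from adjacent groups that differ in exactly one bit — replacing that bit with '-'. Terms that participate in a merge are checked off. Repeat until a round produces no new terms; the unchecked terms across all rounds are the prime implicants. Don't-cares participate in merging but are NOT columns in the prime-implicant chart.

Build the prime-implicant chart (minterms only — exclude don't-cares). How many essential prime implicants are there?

Round 0: 00010✓ 00100✓ 00101✓ 00110✓ 01000✓ 01001✓ 01101✓ 01110✓ 10001✓ 10100✓ 10101✓ 10110✓ 10111✓ 11000✓ 11010✓ 11100✓ 11110✓ 11111✓
Round 1: -0100✓ -0101✓ -0110✓ -1000 -1110✓ 0-101 0-110✓ 00-10 001-0✓ 0010-✓ 01-01 0100- 1-100✓ 1-110✓ 1-111✓ 10-01 101-0✓ 101-1✓ 1010-✓ 1011-✓ 11-00✓ 11-10✓ 110-0✓ 111-0✓ 1111-✓
Round 2: --110 -01-0 -010- 1-1-0 1-11- 101-- 11--0
PIs = {--110, -01-0, -010-, -1000, 0-101, 00-10, 01-01, 0100-, 1-1-0, 1-11-, 10-01, 101--, 11--0}
Coverage chart:
  m2: 00-10 ←essential
  m4: -01-0,-010-
  m5: -010-,0-101
  m6: --110,-01-0,00-10
  m9: 01-01,0100-
  m13: 0-101,01-01
  m14: --110 ←essential
  m17: 10-01 ←essential
  m20: -01-0,-010-,1-1-0,101--
  m22: --110,-01-0,1-1-0,1-11-,101--
  m24: -1000,11--0
  m26: 11--0 ←essential
  m28: 1-1-0,11--0
  m30: --110,1-1-0,1-11-,11--0
  m31: 1-11- ←essential
Essential: --110, 00-10, 1-11-, 10-01, 11--0

5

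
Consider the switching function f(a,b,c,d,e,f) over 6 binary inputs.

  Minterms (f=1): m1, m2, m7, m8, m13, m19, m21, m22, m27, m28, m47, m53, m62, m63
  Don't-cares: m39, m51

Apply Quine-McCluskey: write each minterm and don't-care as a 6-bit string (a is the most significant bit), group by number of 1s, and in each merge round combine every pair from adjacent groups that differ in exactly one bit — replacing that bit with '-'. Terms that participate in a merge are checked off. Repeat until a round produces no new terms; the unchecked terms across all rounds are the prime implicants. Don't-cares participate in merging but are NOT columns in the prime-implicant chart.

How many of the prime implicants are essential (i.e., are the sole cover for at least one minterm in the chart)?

size-2^0 implicants → 000001  000010  000111(✓)  001000  001101  010011(✓)  010101(✓)  010110  011011(✓)  011100  100111(✓)  101111(✓)  110011(✓)  110101(✓)  111110(✓)  111111(✓)
size-2^1 implicants → -00111  -10011  -10101  01-011  1-1111  10-111  11111-
Unchecked terms (primes): -00111, -10011, -10101, 000001, 000010, 001000, 001101, 01-011, 010110, 011100, 1-1111, 10-111, 11111-
Minterm coverage:
  m1 ⊆ 000001 [E]
  m2 ⊆ 000010 [E]
  m7 ⊆ -00111 [E]
  m8 ⊆ 001000 [E]
  m13 ⊆ 001101 [E]
  m19 ⊆ -10011,01-011
  m21 ⊆ -10101 [E]
  m22 ⊆ 010110 [E]
  m27 ⊆ 01-011 [E]
  m28 ⊆ 011100 [E]
  m47 ⊆ 1-1111,10-111
  m53 ⊆ -10101 [E]
  m62 ⊆ 11111- [E]
  m63 ⊆ 1-1111,11111-
E = {-00111, -10101, 000001, 000010, 001000, 001101, 01-011, 010110, 011100, 11111-}

10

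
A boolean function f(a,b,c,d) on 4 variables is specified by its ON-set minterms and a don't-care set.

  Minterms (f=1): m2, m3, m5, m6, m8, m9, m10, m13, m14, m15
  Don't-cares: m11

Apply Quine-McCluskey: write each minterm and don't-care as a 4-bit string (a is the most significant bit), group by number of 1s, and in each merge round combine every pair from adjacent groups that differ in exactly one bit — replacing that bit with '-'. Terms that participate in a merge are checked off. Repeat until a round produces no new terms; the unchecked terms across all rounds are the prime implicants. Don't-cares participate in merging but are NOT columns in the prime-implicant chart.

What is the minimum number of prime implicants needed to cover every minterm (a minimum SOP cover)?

5

Round 0: 0010✓ 0011✓ 0101✓ 0110✓ 1000✓ 1001✓ 1010✓ 1011✓ 1101✓ 1110✓ 1111✓
Round 1: -010✓ -011✓ -101 -110✓ 0-10✓ 001-✓ 1-01✓ 1-10✓ 1-11✓ 10-0✓ 10-1✓ 100-✓ 101-✓ 11-1✓ 111-✓
Round 2: --10 -01- 1--1 1-1- 10--
PIs = {--10, -01-, -101, 1--1, 1-1-, 10--}
Coverage chart:
  m2: --10,-01-
  m3: -01- ←essential
  m5: -101 ←essential
  m6: --10 ←essential
  m8: 10-- ←essential
  m9: 1--1,10--
  m10: --10,-01-,1-1-,10--
  m13: -101,1--1
  m14: --10,1-1-
  m15: 1--1,1-1-
Essential: --10, -01-, -101, 10--
Petrick residual → 1--1
Min cover (5 terms): cd' + b'c + bc'd + ad + ab'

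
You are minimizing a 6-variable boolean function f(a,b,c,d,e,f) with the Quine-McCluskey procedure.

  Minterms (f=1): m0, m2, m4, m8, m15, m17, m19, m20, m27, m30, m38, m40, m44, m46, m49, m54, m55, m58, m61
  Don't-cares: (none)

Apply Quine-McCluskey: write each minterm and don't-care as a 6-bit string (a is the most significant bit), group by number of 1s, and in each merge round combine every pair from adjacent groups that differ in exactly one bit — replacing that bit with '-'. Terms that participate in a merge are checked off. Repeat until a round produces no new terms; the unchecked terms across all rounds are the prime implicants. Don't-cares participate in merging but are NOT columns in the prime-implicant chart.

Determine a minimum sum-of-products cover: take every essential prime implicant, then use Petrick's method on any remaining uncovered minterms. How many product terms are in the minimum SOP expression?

[col 0] 000000*, 000010*, 000100*, 001000*, 001111, 010001*, 010011*, 010100*, 011011*, 011110, 100110*, 101000*, 101100*, 101110*, 110001*, 110110*, 110111*, 111010, 111101
[col 1] -01000, -10001, 0-0100, 00-000, 000-00, 0000-0, 01-011, 0100-1, 1-0110, 10-110, 101-00, 1011-0, 11011-
Prime implicants: -01000, -10001, 0-0100, 00-000, 000-00, 0000-0, 001111, 01-011, 0100-1, 011110, 1-0110, 10-110, 101-00, 1011-0, 11011-, 111010, 111101
PI chart (minterm → PIs covering it):
  0 | 00-000,000-00,0000-0
  2 | 0000-0  (sole → essential)
  4 | 0-0100,000-00
  8 | -01000,00-000
  15 | 001111  (sole → essential)
  17 | -10001,0100-1
  19 | 01-011,0100-1
  20 | 0-0100  (sole → essential)
  27 | 01-011  (sole → essential)
  30 | 011110  (sole → essential)
  38 | 1-0110,10-110
  40 | -01000,101-00
  44 | 101-00,1011-0
  46 | 10-110,1011-0
  49 | -10001  (sole → essential)
  54 | 1-0110,11011-
  55 | 11011-  (sole → essential)
  58 | 111010  (sole → essential)
  61 | 111101  (sole → essential)
Essential prime implicants: -10001, 0-0100, 0000-0, 001111, 01-011, 011110, 11011-, 111010, 111101
Petrick residual → -01000, 1-0110, 1011-0
Minimum SOP uses 12 PIs: b'cd'e'f' + bc'd'e'f + a'c'de'f' + a'b'c'd'f' + a'b'cdef + a'bd'ef + a'bcdef' + ac'def' + ab'cdf' + abc'de + abcd'ef' + abcde'f

12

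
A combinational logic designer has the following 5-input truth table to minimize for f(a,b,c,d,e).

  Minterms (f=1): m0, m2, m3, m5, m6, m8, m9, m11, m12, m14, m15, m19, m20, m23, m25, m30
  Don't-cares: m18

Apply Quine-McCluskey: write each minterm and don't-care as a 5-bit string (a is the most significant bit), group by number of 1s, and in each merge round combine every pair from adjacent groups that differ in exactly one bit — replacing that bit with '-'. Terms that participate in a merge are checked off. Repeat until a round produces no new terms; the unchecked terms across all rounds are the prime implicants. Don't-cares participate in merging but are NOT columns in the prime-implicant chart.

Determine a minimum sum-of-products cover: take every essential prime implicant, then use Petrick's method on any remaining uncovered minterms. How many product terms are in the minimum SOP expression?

10

size-2^0 implicants → 00000(✓)  00010(✓)  00011(✓)  00101  00110(✓)  01000(✓)  01001(✓)  01011(✓)  01100(✓)  01110(✓)  01111(✓)  10010(✓)  10011(✓)  10100  10111(✓)  11001(✓)  11110(✓)
size-2^1 implicants → -0010(✓)  -0011(✓)  -1001  -1110  0-000  0-011  0-110  00-10  000-0  0001-(✓)  01-00  01-11  010-1  0100-  011-0  0111-  10-11  1001-(✓)
size-2^2 implicants → -001-
Unchecked terms (primes): -001-, -1001, -1110, 0-000, 0-011, 0-110, 00-10, 000-0, 00101, 01-00, 01-11, 010-1, 0100-, 011-0, 0111-, 10-11, 10100
Minterm coverage:
  m0 ⊆ 0-000,000-0
  m2 ⊆ -001-,00-10,000-0
  m3 ⊆ -001-,0-011
  m5 ⊆ 00101 [E]
  m6 ⊆ 0-110,00-10
  m8 ⊆ 0-000,01-00,0100-
  m9 ⊆ -1001,010-1,0100-
  m11 ⊆ 0-011,01-11,010-1
  m12 ⊆ 01-00,011-0
  m14 ⊆ -1110,0-110,011-0,0111-
  m15 ⊆ 01-11,0111-
  m19 ⊆ -001-,10-11
  m20 ⊆ 10100 [E]
  m23 ⊆ 10-11 [E]
  m25 ⊆ -1001 [E]
  m30 ⊆ -1110 [E]
E = {-1001, -1110, 00101, 10-11, 10100}
Petrick residual → -001-, 0-000, 0-110, 01-00, 01-11
Cover = b'c'd + bc'd'e + bcde' + a'c'd'e' + a'cde' + a'b'cd'e + a'bd'e' + a'bde + ab'de + ab'cd'e'  |cover|=10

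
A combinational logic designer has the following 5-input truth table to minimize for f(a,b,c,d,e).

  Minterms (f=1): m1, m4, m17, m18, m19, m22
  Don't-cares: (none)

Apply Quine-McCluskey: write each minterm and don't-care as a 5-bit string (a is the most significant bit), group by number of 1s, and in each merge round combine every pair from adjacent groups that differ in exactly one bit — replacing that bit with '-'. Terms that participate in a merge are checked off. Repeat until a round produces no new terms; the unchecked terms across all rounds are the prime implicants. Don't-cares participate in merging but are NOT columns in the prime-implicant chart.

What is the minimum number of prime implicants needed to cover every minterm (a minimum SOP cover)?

4

size-2^0 implicants → 00001(✓)  00100  10001(✓)  10010(✓)  10011(✓)  10110(✓)
size-2^1 implicants → -0001  10-10  100-1  1001-
Unchecked terms (primes): -0001, 00100, 10-10, 100-1, 1001-
Minterm coverage:
  m1 ⊆ -0001 [E]
  m4 ⊆ 00100 [E]
  m17 ⊆ -0001,100-1
  m18 ⊆ 10-10,1001-
  m19 ⊆ 100-1,1001-
  m22 ⊆ 10-10 [E]
E = {-0001, 00100, 10-10}
Petrick residual → 100-1
Cover = b'c'd'e + a'b'cd'e' + ab'de' + ab'c'e  |cover|=4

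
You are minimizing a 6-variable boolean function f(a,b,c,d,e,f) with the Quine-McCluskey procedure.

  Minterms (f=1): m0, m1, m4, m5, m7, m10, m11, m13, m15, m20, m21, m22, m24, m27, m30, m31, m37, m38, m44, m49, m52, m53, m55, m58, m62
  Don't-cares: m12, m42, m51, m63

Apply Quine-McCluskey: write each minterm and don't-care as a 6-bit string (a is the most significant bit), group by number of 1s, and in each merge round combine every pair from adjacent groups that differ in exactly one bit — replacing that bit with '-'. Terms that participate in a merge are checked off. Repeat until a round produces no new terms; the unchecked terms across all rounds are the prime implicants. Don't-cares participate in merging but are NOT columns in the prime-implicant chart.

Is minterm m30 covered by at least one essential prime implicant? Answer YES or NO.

[col 0] 000000*, 000001*, 000100*, 000101*, 000111*, 001010*, 001011*, 001100*, 001101*, 001111*, 010100*, 010101*, 010110*, 011000, 011011*, 011110*, 011111*, 100101*, 100110, 101010*, 101100*, 110001*, 110011*, 110100*, 110101*, 110111*, 111010*, 111110*, 111111*
[col 1] -00101*, -01010, -01100, -10100*, -10101*, -11110*, -11111*, 0-0100*, 0-0101*, 0-1011*, 0-1111*, 00-100*, 00-101*, 00-111*, 000-00*, 000-01*, 00000-*, 0001-1*, 00010-*, 001-11*, 00101-, 0011-1*, 00110-*, 01-110, 0101-0, 01010-*, 011-11*, 01111-*, 1-0101*, 1-1010, 11-111, 110-01*, 110-11*, 1100-1*, 1101-1*, 11010-*, 111-10, 11111-*
[col 2] --0101, -1010-, -1111-, 0-010-, 0-1-11, 00-1-1, 00-10-, 000-0-, 110--1
Prime implicants: --0101, -01010, -01100, -1010-, -1111-, 0-010-, 0-1-11, 00-1-1, 00-10-, 000-0-, 00101-, 01-110, 0101-0, 011000, 1-1010, 100110, 11-111, 110--1, 111-10
PI chart (minterm → PIs covering it):
  0 | 000-0-  (sole → essential)
  1 | 000-0-  (sole → essential)
  4 | 0-010-,00-10-,000-0-
  5 | --0101,0-010-,00-1-1,00-10-,000-0-
  7 | 00-1-1  (sole → essential)
  10 | -01010,00101-
  11 | 0-1-11,00101-
  13 | 00-1-1,00-10-
  15 | 0-1-11,00-1-1
  20 | -1010-,0-010-,0101-0
  21 | --0101,-1010-,0-010-
  22 | 01-110,0101-0
  24 | 011000  (sole → essential)
  27 | 0-1-11  (sole → essential)
  30 | -1111-,01-110
  31 | -1111-,0-1-11
  37 | --0101  (sole → essential)
  38 | 100110  (sole → essential)
  44 | -01100  (sole → essential)
  49 | 110--1  (sole → essential)
  52 | -1010-  (sole → essential)
  53 | --0101,-1010-,110--1
  55 | 11-111,110--1
  58 | 1-1010,111-10
  62 | -1111-,111-10
Essential prime implicants: --0101, -01100, -1010-, 0-1-11, 00-1-1, 000-0-, 011000, 100110, 110--1

NO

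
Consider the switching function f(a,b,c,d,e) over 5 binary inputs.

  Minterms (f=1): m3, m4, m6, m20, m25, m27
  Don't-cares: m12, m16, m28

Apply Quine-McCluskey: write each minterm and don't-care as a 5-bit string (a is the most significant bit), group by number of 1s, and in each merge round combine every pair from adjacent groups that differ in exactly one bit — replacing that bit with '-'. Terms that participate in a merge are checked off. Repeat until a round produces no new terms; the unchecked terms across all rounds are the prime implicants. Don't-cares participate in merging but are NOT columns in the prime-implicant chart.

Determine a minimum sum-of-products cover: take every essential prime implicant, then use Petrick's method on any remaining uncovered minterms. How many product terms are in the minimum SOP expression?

size-2^0 implicants → 00011  00100(✓)  00110(✓)  01100(✓)  10000(✓)  10100(✓)  11001(✓)  11011(✓)  11100(✓)
size-2^1 implicants → -0100(✓)  -1100(✓)  0-100(✓)  001-0  1-100(✓)  10-00  110-1
size-2^2 implicants → --100
Unchecked terms (primes): --100, 00011, 001-0, 10-00, 110-1
Minterm coverage:
  m3 ⊆ 00011 [E]
  m4 ⊆ --100,001-0
  m6 ⊆ 001-0 [E]
  m20 ⊆ --100,10-00
  m25 ⊆ 110-1 [E]
  m27 ⊆ 110-1 [E]
E = {00011, 001-0, 110-1}
Petrick residual → --100
Cover = cd'e' + a'b'c'de + a'b'ce' + abc'e  |cover|=4

4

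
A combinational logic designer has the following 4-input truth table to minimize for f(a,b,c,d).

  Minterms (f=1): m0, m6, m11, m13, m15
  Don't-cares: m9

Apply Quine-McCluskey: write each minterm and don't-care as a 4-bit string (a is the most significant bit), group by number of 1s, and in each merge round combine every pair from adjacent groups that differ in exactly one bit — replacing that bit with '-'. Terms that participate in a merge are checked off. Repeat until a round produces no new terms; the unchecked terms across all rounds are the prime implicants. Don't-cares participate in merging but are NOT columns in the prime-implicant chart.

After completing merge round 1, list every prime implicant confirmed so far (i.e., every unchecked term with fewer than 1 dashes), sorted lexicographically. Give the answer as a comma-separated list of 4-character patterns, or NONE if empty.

0000, 0110

size-2^0 implicants → 0000  0110  1001(✓)  1011(✓)  1101(✓)  1111(✓)
size-2^1 implicants → 1-01(✓)  1-11(✓)  10-1(✓)  11-1(✓)
size-2^2 implicants → 1--1
Unchecked terms (primes): 0000, 0110, 1--1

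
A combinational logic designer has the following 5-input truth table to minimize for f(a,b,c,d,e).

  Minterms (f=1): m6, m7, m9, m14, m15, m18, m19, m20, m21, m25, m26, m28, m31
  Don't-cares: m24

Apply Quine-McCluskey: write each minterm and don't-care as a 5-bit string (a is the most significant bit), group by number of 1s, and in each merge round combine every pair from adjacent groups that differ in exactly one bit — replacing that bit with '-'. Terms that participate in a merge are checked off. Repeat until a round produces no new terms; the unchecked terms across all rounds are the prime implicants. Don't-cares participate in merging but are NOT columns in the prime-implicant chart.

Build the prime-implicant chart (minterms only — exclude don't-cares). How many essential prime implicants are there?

5

size-2^0 implicants → 00110(✓)  00111(✓)  01001(✓)  01110(✓)  01111(✓)  10010(✓)  10011(✓)  10100(✓)  10101(✓)  11000(✓)  11001(✓)  11010(✓)  11100(✓)  11111(✓)
size-2^1 implicants → -1001  -1111  0-110(✓)  0-111(✓)  0011-(✓)  0111-(✓)  1-010  1-100  1001-  1010-  11-00  110-0  1100-
size-2^2 implicants → 0-11-
Unchecked terms (primes): -1001, -1111, 0-11-, 1-010, 1-100, 1001-, 1010-, 11-00, 110-0, 1100-
Minterm coverage:
  m6 ⊆ 0-11- [E]
  m7 ⊆ 0-11- [E]
  m9 ⊆ -1001 [E]
  m14 ⊆ 0-11- [E]
  m15 ⊆ -1111,0-11-
  m18 ⊆ 1-010,1001-
  m19 ⊆ 1001- [E]
  m20 ⊆ 1-100,1010-
  m21 ⊆ 1010- [E]
  m25 ⊆ -1001,1100-
  m26 ⊆ 1-010,110-0
  m28 ⊆ 1-100,11-00
  m31 ⊆ -1111 [E]
E = {-1001, -1111, 0-11-, 1001-, 1010-}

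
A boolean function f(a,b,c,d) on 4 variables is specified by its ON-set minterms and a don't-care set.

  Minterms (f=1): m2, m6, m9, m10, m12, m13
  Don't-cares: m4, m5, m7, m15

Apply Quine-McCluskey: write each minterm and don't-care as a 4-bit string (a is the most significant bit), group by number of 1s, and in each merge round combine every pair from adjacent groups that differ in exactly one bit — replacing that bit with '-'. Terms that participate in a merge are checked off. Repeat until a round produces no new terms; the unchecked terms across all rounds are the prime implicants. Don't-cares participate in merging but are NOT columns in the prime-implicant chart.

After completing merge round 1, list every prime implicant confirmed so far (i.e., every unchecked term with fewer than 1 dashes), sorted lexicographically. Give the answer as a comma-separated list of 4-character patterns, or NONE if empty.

NONE

Round 0: 0010✓ 0100✓ 0101✓ 0110✓ 0111✓ 1001✓ 1010✓ 1100✓ 1101✓ 1111✓
Round 1: -010 -100✓ -101✓ -111✓ 0-10 01-0✓ 01-1✓ 010-✓ 011-✓ 1-01 11-1✓ 110-✓
Round 2: -1-1 -10- 01--
PIs = {-010, -1-1, -10-, 0-10, 01--, 1-01}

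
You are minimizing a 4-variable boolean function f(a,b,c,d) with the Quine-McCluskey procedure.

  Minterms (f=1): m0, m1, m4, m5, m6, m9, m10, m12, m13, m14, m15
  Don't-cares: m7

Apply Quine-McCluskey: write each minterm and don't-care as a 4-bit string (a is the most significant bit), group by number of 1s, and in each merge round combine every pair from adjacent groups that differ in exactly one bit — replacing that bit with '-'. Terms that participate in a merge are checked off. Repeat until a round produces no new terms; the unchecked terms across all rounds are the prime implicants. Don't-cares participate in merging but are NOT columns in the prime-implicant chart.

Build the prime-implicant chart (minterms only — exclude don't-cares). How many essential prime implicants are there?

size-2^0 implicants → 0000(✓)  0001(✓)  0100(✓)  0101(✓)  0110(✓)  0111(✓)  1001(✓)  1010(✓)  1100(✓)  1101(✓)  1110(✓)  1111(✓)
size-2^1 implicants → -001(✓)  -100(✓)  -101(✓)  -110(✓)  -111(✓)  0-00(✓)  0-01(✓)  000-(✓)  01-0(✓)  01-1(✓)  010-(✓)  011-(✓)  1-01(✓)  1-10  11-0(✓)  11-1(✓)  110-(✓)  111-(✓)
size-2^2 implicants → --01  -1-0(✓)  -1-1(✓)  -10-(✓)  -11-(✓)  0-0-  01--(✓)  11--(✓)
size-2^3 implicants → -1--
Unchecked terms (primes): --01, -1--, 0-0-, 1-10
Minterm coverage:
  m0 ⊆ 0-0- [E]
  m1 ⊆ --01,0-0-
  m4 ⊆ -1--,0-0-
  m5 ⊆ --01,-1--,0-0-
  m6 ⊆ -1-- [E]
  m9 ⊆ --01 [E]
  m10 ⊆ 1-10 [E]
  m12 ⊆ -1-- [E]
  m13 ⊆ --01,-1--
  m14 ⊆ -1--,1-10
  m15 ⊆ -1-- [E]
E = {--01, -1--, 0-0-, 1-10}

4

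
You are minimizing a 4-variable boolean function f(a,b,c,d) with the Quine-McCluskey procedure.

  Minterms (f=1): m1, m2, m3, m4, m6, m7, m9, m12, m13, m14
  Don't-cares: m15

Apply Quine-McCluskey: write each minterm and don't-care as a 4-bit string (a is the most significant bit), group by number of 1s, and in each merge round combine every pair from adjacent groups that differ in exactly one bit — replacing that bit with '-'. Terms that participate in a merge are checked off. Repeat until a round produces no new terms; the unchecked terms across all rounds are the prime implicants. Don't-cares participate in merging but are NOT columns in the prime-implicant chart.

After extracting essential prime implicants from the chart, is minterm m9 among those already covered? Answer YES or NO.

Round 0: 0001✓ 0010✓ 0011✓ 0100✓ 0110✓ 0111✓ 1001✓ 1100✓ 1101✓ 1110✓ 1111✓
Round 1: -001 -100✓ -110✓ -111✓ 0-10✓ 0-11✓ 00-1 001-✓ 01-0✓ 011-✓ 1-01 11-0✓ 11-1✓ 110-✓ 111-✓
Round 2: -1-0 -11- 0-1- 11--
PIs = {-001, -1-0, -11-, 0-1-, 00-1, 1-01, 11--}
Coverage chart:
  m1: -001,00-1
  m2: 0-1- ←essential
  m3: 0-1-,00-1
  m4: -1-0 ←essential
  m6: -1-0,-11-,0-1-
  m7: -11-,0-1-
  m9: -001,1-01
  m12: -1-0,11--
  m13: 1-01,11--
  m14: -1-0,-11-,11--
Essential: -1-0, 0-1-

NO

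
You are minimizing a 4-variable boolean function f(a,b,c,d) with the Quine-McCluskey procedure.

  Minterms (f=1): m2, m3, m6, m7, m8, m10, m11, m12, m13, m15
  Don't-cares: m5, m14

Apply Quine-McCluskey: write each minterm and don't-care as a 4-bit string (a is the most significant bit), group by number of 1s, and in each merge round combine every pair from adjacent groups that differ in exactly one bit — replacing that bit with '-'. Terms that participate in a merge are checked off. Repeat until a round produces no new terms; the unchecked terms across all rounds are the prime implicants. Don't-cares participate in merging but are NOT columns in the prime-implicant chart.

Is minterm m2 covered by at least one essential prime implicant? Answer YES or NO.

YES

[col 0] 0010*, 0011*, 0101*, 0110*, 0111*, 1000*, 1010*, 1011*, 1100*, 1101*, 1110*, 1111*
[col 1] -010*, -011*, -101*, -110*, -111*, 0-10*, 0-11*, 001-*, 01-1*, 011-*, 1-00*, 1-10*, 1-11*, 10-0*, 101-*, 11-0*, 11-1*, 110-*, 111-*
[col 2] --10*, --11*, -01-*, -1-1, -11-*, 0-1-*, 1--0, 1-1-*, 11--
[col 3] --1-
Prime implicants: --1-, -1-1, 1--0, 11--
PI chart (minterm → PIs covering it):
  2 | --1-  (sole → essential)
  3 | --1-  (sole → essential)
  6 | --1-  (sole → essential)
  7 | --1-,-1-1
  8 | 1--0  (sole → essential)
  10 | --1-,1--0
  11 | --1-  (sole → essential)
  12 | 1--0,11--
  13 | -1-1,11--
  15 | --1-,-1-1,11--
Essential prime implicants: --1-, 1--0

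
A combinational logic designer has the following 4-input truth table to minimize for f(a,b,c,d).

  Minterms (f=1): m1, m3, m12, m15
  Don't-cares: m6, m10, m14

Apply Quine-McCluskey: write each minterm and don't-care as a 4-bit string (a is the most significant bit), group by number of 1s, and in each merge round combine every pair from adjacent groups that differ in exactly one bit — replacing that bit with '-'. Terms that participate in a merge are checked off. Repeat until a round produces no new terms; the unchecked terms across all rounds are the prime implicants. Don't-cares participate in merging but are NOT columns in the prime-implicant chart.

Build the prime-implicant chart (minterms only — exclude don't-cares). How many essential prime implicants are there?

3

[col 0] 0001*, 0011*, 0110*, 1010*, 1100*, 1110*, 1111*
[col 1] -110, 00-1, 1-10, 11-0, 111-
Prime implicants: -110, 00-1, 1-10, 11-0, 111-
PI chart (minterm → PIs covering it):
  1 | 00-1  (sole → essential)
  3 | 00-1  (sole → essential)
  12 | 11-0  (sole → essential)
  15 | 111-  (sole → essential)
Essential prime implicants: 00-1, 11-0, 111-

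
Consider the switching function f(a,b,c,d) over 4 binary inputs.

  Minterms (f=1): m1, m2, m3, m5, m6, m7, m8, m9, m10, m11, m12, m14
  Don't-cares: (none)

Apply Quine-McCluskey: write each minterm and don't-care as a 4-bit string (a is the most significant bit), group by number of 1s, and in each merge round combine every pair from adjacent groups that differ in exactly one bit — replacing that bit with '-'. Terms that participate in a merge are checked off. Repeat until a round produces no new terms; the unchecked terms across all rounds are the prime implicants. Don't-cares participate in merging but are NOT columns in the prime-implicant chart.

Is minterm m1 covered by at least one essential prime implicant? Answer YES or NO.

YES

size-2^0 implicants → 0001(✓)  0010(✓)  0011(✓)  0101(✓)  0110(✓)  0111(✓)  1000(✓)  1001(✓)  1010(✓)  1011(✓)  1100(✓)  1110(✓)
size-2^1 implicants → -001(✓)  -010(✓)  -011(✓)  -110(✓)  0-01(✓)  0-10(✓)  0-11(✓)  00-1(✓)  001-(✓)  01-1(✓)  011-(✓)  1-00(✓)  1-10(✓)  10-0(✓)  10-1(✓)  100-(✓)  101-(✓)  11-0(✓)
size-2^2 implicants → --10  -0-1  -01-  0--1  0-1-  1--0  10--
Unchecked terms (primes): --10, -0-1, -01-, 0--1, 0-1-, 1--0, 10--
Minterm coverage:
  m1 ⊆ -0-1,0--1
  m2 ⊆ --10,-01-,0-1-
  m3 ⊆ -0-1,-01-,0--1,0-1-
  m5 ⊆ 0--1 [E]
  m6 ⊆ --10,0-1-
  m7 ⊆ 0--1,0-1-
  m8 ⊆ 1--0,10--
  m9 ⊆ -0-1,10--
  m10 ⊆ --10,-01-,1--0,10--
  m11 ⊆ -0-1,-01-,10--
  m12 ⊆ 1--0 [E]
  m14 ⊆ --10,1--0
E = {0--1, 1--0}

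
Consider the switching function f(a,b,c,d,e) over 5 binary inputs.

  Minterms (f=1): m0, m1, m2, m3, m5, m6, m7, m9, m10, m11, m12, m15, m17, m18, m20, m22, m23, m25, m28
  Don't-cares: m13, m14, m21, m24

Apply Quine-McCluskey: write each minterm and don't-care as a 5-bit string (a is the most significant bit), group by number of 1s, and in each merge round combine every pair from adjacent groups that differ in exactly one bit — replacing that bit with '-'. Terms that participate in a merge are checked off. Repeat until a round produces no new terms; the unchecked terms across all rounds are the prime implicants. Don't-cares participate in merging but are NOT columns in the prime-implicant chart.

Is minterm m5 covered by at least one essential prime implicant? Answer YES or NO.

NO

[col 0] 00000*, 00001*, 00010*, 00011*, 00101*, 00110*, 00111*, 01001*, 01010*, 01011*, 01100*, 01101*, 01110*, 01111*, 10001*, 10010*, 10100*, 10101*, 10110*, 10111*, 11000*, 11001*, 11100*
[col 1] -0001*, -0010*, -0101*, -0110*, -0111*, -1001*, -1100, 0-001*, 0-010*, 0-011*, 0-101*, 0-110*, 0-111*, 00-01*, 00-10*, 00-11*, 000-0*, 000-1*, 0000-*, 0001-*, 001-1*, 0011-*, 01-01*, 01-10*, 01-11*, 010-1*, 0101-*, 011-0*, 011-1*, 0110-*, 0111-*, 1-001*, 1-100, 10-01*, 10-10*, 101-0*, 101-1*, 1010-*, 1011-*, 11-00, 1100-
[col 2] --001, -0-01, -0-10, -01-1, -011-, 0--01*, 0--10*, 0--11*, 0-0-1*, 0-01-*, 0-1-1*, 0-11-*, 00--1*, 00-1-*, 000--, 01--1*, 01-1-*, 011--, 101--
[col 3] 0---1, 0--1-
Prime implicants: --001, -0-01, -0-10, -01-1, -011-, -1100, 0---1, 0--1-, 000--, 011--, 1-100, 101--, 11-00, 1100-
PI chart (minterm → PIs covering it):
  0 | 000--  (sole → essential)
  1 | --001,-0-01,0---1,000--
  2 | -0-10,0--1-,000--
  3 | 0---1,0--1-,000--
  5 | -0-01,-01-1,0---1
  6 | -0-10,-011-,0--1-
  7 | -01-1,-011-,0---1,0--1-
  9 | --001,0---1
  10 | 0--1-  (sole → essential)
  11 | 0---1,0--1-
  12 | -1100,011--
  15 | 0---1,0--1-,011--
  17 | --001,-0-01
  18 | -0-10  (sole → essential)
  20 | 1-100,101--
  22 | -0-10,-011-,101--
  23 | -01-1,-011-,101--
  25 | --001,1100-
  28 | -1100,1-100,11-00
Essential prime implicants: -0-10, 0--1-, 000--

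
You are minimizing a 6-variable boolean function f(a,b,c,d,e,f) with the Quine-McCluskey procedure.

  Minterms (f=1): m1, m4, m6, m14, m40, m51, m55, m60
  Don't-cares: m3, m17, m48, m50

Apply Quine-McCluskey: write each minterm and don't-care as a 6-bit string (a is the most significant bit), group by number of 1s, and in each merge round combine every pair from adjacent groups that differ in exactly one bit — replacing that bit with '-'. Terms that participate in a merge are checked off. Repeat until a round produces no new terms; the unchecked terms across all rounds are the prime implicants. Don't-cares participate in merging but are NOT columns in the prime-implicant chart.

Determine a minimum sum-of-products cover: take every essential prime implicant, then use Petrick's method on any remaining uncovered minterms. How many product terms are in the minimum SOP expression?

6

Round 0: 000001✓ 000011✓ 000100✓ 000110✓ 001110✓ 010001✓ 101000 110000✓ 110010✓ 110011✓ 110111✓ 111100
Round 1: 0-0001 00-110 0000-1 0001-0 110-11 1100-0 11001-
PIs = {0-0001, 00-110, 0000-1, 0001-0, 101000, 110-11, 1100-0, 11001-, 111100}
Coverage chart:
  m1: 0-0001,0000-1
  m4: 0001-0 ←essential
  m6: 00-110,0001-0
  m14: 00-110 ←essential
  m40: 101000 ←essential
  m51: 110-11,11001-
  m55: 110-11 ←essential
  m60: 111100 ←essential
Essential: 00-110, 0001-0, 101000, 110-11, 111100
Petrick residual → 0-0001
Min cover (6 terms): a'c'd'e'f + a'b'def' + a'b'c'df' + ab'cd'e'f' + abc'ef + abcde'f'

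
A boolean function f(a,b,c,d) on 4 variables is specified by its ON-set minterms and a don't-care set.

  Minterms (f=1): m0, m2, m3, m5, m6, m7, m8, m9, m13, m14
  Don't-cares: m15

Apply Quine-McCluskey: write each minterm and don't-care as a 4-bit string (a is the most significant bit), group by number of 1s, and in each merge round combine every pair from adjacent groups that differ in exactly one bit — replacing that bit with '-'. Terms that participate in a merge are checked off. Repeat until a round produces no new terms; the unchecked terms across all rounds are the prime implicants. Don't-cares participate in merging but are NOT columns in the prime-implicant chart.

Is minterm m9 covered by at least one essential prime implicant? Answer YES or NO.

size-2^0 implicants → 0000(✓)  0010(✓)  0011(✓)  0101(✓)  0110(✓)  0111(✓)  1000(✓)  1001(✓)  1101(✓)  1110(✓)  1111(✓)
size-2^1 implicants → -000  -101(✓)  -110(✓)  -111(✓)  0-10(✓)  0-11(✓)  00-0  001-(✓)  01-1(✓)  011-(✓)  1-01  100-  11-1(✓)  111-(✓)
size-2^2 implicants → -1-1  -11-  0-1-
Unchecked terms (primes): -000, -1-1, -11-, 0-1-, 00-0, 1-01, 100-
Minterm coverage:
  m0 ⊆ -000,00-0
  m2 ⊆ 0-1-,00-0
  m3 ⊆ 0-1- [E]
  m5 ⊆ -1-1 [E]
  m6 ⊆ -11-,0-1-
  m7 ⊆ -1-1,-11-,0-1-
  m8 ⊆ -000,100-
  m9 ⊆ 1-01,100-
  m13 ⊆ -1-1,1-01
  m14 ⊆ -11- [E]
E = {-1-1, -11-, 0-1-}

NO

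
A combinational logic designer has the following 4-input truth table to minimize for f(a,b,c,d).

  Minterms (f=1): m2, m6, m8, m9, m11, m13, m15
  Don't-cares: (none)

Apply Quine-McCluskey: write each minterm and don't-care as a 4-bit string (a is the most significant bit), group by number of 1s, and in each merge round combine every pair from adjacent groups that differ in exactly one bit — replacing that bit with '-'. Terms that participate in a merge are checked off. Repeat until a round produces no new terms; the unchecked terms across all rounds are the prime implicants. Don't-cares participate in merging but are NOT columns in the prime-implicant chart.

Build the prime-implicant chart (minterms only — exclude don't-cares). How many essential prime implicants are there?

Round 0: 0010✓ 0110✓ 1000✓ 1001✓ 1011✓ 1101✓ 1111✓
Round 1: 0-10 1-01✓ 1-11✓ 10-1✓ 100- 11-1✓
Round 2: 1--1
PIs = {0-10, 1--1, 100-}
Coverage chart:
  m2: 0-10 ←essential
  m6: 0-10 ←essential
  m8: 100- ←essential
  m9: 1--1,100-
  m11: 1--1 ←essential
  m13: 1--1 ←essential
  m15: 1--1 ←essential
Essential: 0-10, 1--1, 100-

3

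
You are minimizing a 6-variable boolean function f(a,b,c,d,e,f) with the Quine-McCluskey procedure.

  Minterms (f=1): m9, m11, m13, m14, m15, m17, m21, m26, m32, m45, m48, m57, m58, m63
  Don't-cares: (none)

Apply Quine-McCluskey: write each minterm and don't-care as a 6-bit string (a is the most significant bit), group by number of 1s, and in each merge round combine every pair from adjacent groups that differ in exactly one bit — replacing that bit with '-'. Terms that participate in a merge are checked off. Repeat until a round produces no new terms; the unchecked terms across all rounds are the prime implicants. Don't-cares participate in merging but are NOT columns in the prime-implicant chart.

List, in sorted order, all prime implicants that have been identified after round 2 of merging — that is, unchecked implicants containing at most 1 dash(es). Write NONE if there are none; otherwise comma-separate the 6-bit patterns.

[col 0] 001001*, 001011*, 001101*, 001110*, 001111*, 010001*, 010101*, 011010*, 100000*, 101101*, 110000*, 111001, 111010*, 111111
[col 1] -01101, -11010, 001-01*, 001-11*, 0010-1*, 0011-1*, 00111-, 010-01, 1-0000
[col 2] 001--1
Prime implicants: -01101, -11010, 001--1, 00111-, 010-01, 1-0000, 111001, 111111

-01101, -11010, 00111-, 010-01, 1-0000, 111001, 111111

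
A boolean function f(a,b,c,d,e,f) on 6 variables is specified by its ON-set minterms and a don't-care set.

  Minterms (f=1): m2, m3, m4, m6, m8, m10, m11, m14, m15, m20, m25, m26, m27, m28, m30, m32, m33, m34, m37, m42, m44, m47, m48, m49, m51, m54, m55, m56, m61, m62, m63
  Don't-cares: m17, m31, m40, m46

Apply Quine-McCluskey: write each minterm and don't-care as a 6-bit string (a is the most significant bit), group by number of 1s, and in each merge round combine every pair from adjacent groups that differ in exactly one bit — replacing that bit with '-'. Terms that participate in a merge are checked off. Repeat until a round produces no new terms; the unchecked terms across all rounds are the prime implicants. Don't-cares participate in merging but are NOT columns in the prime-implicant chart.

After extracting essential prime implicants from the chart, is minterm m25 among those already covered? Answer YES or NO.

Round 0: 000010✓ 000011✓ 000100✓ 000110✓ 001000✓ 001010✓ 001011✓ 001110✓ 001111✓ 010001✓ 010100✓ 011001✓ 011010✓ 011011✓ 011100✓ 011110✓ 011111✓ 100000✓ 100001✓ 100010✓ 100101✓ 101000✓ 101010✓ 101100✓ 101110✓ 101111✓ 110000✓ 110001✓ 110011✓ 110110✓ 110111✓ 111000✓ 111101✓ 111110✓ 111111✓
Round 1: -00010✓ -01000✓ -01010✓ -01110✓ -01111✓ -10001 -11110✓ -11111✓ 0-0100 0-1010✓ 0-1011✓ 0-1110✓ 0-1111✓ 00-010✓ 00-011✓ 00-110✓ 000-10✓ 00001-✓ 0001-0 001-10✓ 001-11✓ 0010-0✓ 00101-✓ 00111-✓ 01-001 01-100 011-10✓ 011-11✓ 0110-1 01101-✓ 0111-0 01111-✓ 1-0000✓ 1-0001✓ 1-1000✓ 1-1110✓ 1-1111✓ 10-000✓ 10-010✓ 100-01 1000-0✓ 10000-✓ 101-00✓ 101-10✓ 1010-0✓ 1011-0✓ 10111-✓ 11-000✓ 11-110✓ 11-111✓ 110-11 1100-1 11000-✓ 11011-✓ 1111-1 11111-✓
Round 2: --1110✓ --1111✓ -0-010 -01-10 -010-0 -0111-✓ -1111-✓ 0-1-10✓ 0-1-11✓ 0-101-✓ 0-111-✓ 00--10 00-01- 001-1-✓ 011-1-✓ 1--000 1-000- 1-111-✓ 10-0-0 101--0 11-11-
Round 3: --111- 0-1-1-
PIs = {--111-, -0-010, -01-10, -010-0, -10001, 0-0100, 0-1-1-, 00--10, 00-01-, 0001-0, 01-001, 01-100, 0110-1, 0111-0, 1--000, 1-000-, 10-0-0, 100-01, 101--0, 11-11-, 110-11, 1100-1, 1111-1}
Coverage chart:
  m2: -0-010,00--10,00-01-
  m3: 00-01- ←essential
  m4: 0-0100,0001-0
  m6: 00--10,0001-0
  m8: -010-0 ←essential
  m10: -0-010,-01-10,-010-0,0-1-1-,00--10,00-01-
  m11: 0-1-1-,00-01-
  m14: --111-,-01-10,0-1-1-,00--10
  m15: --111-,0-1-1-
  m20: 0-0100,01-100
  m25: 01-001,0110-1
  m26: 0-1-1- ←essential
  m27: 0-1-1-,0110-1
  m28: 01-100,0111-0
  m30: --111-,0-1-1-,0111-0
  m32: 1--000,1-000-,10-0-0
  m33: 1-000-,100-01
  m34: -0-010,10-0-0
  m37: 100-01 ←essential
  m42: -0-010,-01-10,-010-0,10-0-0,101--0
  m44: 101--0 ←essential
  m47: --111- ←essential
  m48: 1--000,1-000-
  m49: -10001,1-000-,1100-1
  m51: 110-11,1100-1
  m54: 11-11- ←essential
  m55: 11-11-,110-11
  m56: 1--000 ←essential
  m61: 1111-1 ←essential
  m62: --111-,11-11-
  m63: --111-,11-11-,1111-1
Essential: --111-, -010-0, 0-1-1-, 00-01-, 1--000, 100-01, 101--0, 11-11-, 1111-1

NO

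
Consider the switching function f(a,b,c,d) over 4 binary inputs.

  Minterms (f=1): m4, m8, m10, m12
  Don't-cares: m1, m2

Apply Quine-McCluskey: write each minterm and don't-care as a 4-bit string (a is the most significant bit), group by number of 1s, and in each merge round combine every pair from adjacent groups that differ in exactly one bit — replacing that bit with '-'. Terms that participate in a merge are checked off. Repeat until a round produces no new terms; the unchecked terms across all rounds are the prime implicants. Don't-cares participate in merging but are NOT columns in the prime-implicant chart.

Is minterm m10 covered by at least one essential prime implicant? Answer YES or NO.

Round 0: 0001 0010✓ 0100✓ 1000✓ 1010✓ 1100✓
Round 1: -010 -100 1-00 10-0
PIs = {-010, -100, 0001, 1-00, 10-0}
Coverage chart:
  m4: -100 ←essential
  m8: 1-00,10-0
  m10: -010,10-0
  m12: -100,1-00
Essential: -100

NO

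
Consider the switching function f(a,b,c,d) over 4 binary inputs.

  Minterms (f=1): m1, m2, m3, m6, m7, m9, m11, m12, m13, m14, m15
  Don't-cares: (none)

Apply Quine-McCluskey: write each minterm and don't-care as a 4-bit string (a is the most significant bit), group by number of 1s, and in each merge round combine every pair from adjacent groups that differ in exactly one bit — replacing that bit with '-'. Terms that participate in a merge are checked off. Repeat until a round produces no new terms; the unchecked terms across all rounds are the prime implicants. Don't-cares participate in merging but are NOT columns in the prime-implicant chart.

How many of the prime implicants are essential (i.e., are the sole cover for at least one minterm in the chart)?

3

size-2^0 implicants → 0001(✓)  0010(✓)  0011(✓)  0110(✓)  0111(✓)  1001(✓)  1011(✓)  1100(✓)  1101(✓)  1110(✓)  1111(✓)
size-2^1 implicants → -001(✓)  -011(✓)  -110(✓)  -111(✓)  0-10(✓)  0-11(✓)  00-1(✓)  001-(✓)  011-(✓)  1-01(✓)  1-11(✓)  10-1(✓)  11-0(✓)  11-1(✓)  110-(✓)  111-(✓)
size-2^2 implicants → --11  -0-1  -11-  0-1-  1--1  11--
Unchecked terms (primes): --11, -0-1, -11-, 0-1-, 1--1, 11--
Minterm coverage:
  m1 ⊆ -0-1 [E]
  m2 ⊆ 0-1- [E]
  m3 ⊆ --11,-0-1,0-1-
  m6 ⊆ -11-,0-1-
  m7 ⊆ --11,-11-,0-1-
  m9 ⊆ -0-1,1--1
  m11 ⊆ --11,-0-1,1--1
  m12 ⊆ 11-- [E]
  m13 ⊆ 1--1,11--
  m14 ⊆ -11-,11--
  m15 ⊆ --11,-11-,1--1,11--
E = {-0-1, 0-1-, 11--}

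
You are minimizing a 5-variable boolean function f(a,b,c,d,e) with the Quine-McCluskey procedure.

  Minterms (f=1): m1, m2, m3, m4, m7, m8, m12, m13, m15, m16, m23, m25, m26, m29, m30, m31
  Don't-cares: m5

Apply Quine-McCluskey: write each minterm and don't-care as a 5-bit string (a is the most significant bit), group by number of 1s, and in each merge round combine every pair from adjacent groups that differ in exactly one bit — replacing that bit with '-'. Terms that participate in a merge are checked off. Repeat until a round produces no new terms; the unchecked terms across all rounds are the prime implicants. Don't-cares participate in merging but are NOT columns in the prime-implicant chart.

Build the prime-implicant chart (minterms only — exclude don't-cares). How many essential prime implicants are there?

8

Round 0: 00001✓ 00010✓ 00011✓ 00100✓ 00101✓ 00111✓ 01000✓ 01100✓ 01101✓ 01111✓ 10000 10111✓ 11001✓ 11010✓ 11101✓ 11110✓ 11111✓
Round 1: -0111✓ -1101✓ -1111✓ 0-100✓ 0-101✓ 0-111✓ 00-01✓ 00-11✓ 000-1✓ 0001- 001-1✓ 0010-✓ 01-00 011-1✓ 0110-✓ 1-111✓ 11-01 11-10 111-1✓ 1111-
Round 2: --111 -11-1 0-1-1 0-10- 00--1
PIs = {--111, -11-1, 0-1-1, 0-10-, 00--1, 0001-, 01-00, 10000, 11-01, 11-10, 1111-}
Coverage chart:
  m1: 00--1 ←essential
  m2: 0001- ←essential
  m3: 00--1,0001-
  m4: 0-10- ←essential
  m7: --111,0-1-1,00--1
  m8: 01-00 ←essential
  m12: 0-10-,01-00
  m13: -11-1,0-1-1,0-10-
  m15: --111,-11-1,0-1-1
  m16: 10000 ←essential
  m23: --111 ←essential
  m25: 11-01 ←essential
  m26: 11-10 ←essential
  m29: -11-1,11-01
  m30: 11-10,1111-
  m31: --111,-11-1,1111-
Essential: --111, 0-10-, 00--1, 0001-, 01-00, 10000, 11-01, 11-10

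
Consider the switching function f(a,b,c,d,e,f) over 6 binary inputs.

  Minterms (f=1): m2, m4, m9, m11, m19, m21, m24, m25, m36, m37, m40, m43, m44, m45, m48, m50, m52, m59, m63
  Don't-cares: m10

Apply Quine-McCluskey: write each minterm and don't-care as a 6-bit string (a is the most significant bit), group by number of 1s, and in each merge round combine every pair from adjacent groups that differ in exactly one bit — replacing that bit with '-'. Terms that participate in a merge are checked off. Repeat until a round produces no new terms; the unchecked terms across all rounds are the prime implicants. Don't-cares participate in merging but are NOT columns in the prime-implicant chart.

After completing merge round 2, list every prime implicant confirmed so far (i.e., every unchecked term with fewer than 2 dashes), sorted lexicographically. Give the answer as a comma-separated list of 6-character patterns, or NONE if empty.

-00100, -01011, 0-1001, 00-010, 0010-1, 00101-, 010011, 010101, 01100-, 1-0100, 1-1011, 101-00, 110-00, 1100-0, 111-11

Round 0: 000010✓ 000100✓ 001001✓ 001010✓ 001011✓ 010011 010101 011000✓ 011001✓ 100100✓ 100101✓ 101000✓ 101011✓ 101100✓ 101101✓ 110000✓ 110010✓ 110100✓ 111011✓ 111111✓
Round 1: -00100 -01011 0-1001 00-010 0010-1 00101- 01100- 1-0100 1-1011 10-100✓ 10-101✓ 10010-✓ 101-00 10110-✓ 110-00 1100-0 111-11
Round 2: 10-10-
PIs = {-00100, -01011, 0-1001, 00-010, 0010-1, 00101-, 010011, 010101, 01100-, 1-0100, 1-1011, 10-10-, 101-00, 110-00, 1100-0, 111-11}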